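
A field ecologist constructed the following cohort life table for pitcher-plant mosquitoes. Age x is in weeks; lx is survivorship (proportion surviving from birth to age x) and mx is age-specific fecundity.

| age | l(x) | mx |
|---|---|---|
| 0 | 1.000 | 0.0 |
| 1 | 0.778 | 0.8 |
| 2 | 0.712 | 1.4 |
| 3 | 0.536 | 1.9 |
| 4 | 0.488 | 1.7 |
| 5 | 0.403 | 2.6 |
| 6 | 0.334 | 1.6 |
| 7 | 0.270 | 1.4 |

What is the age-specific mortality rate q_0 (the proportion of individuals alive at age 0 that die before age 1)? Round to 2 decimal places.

0.22

q_0 = (l_0 − l_1) / l_0 = (1 − 0.778) / 1
     = 0.222 / 1 = 0.222 → 0.22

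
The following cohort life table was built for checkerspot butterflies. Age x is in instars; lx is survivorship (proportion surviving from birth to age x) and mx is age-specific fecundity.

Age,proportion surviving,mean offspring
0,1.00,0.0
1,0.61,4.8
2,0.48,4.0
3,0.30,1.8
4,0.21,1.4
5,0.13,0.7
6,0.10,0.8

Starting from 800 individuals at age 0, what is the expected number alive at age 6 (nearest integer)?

80

Expected survivors = N0 · l_6 = 800 × 0.10 = 80 → 80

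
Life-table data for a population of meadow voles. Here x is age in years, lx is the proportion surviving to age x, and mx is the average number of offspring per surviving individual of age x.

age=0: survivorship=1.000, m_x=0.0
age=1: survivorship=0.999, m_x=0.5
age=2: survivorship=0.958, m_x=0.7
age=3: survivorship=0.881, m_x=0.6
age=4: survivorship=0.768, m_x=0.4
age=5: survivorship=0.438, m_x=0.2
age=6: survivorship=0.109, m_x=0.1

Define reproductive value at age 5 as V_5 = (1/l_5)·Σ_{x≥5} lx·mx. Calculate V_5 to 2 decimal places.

lx·mx for x ≥ 5: 0.0876, 0.0109 → sum = 0.0985
V_5 = 0.0985 / l_5 = 0.0985 / 0.438 = 0.224886… → 0.22

0.22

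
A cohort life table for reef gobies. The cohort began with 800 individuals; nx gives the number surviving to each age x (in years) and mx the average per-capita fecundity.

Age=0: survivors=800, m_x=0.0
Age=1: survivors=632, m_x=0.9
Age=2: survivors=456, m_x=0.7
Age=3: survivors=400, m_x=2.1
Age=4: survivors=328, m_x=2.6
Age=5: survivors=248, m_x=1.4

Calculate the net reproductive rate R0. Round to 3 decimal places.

lx = nx/n0 = nx/800: 1, 0.79, 0.57, 0.5, 0.41, 0.31
lx·mx by age: 0, 0.711, 0.399, 1.05, 1.066, 0.434
R0 = Σ lx·mx = 3.66 → 3.660

3.660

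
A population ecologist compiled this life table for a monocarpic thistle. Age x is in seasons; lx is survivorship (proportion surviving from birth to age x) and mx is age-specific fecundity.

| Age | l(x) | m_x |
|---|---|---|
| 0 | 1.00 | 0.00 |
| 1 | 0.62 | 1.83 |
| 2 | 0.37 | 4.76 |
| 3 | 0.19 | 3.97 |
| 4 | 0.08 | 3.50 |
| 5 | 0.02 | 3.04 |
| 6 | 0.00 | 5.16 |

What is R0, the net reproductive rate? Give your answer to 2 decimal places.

lx·mx by age: 0, 1.1346, 1.7612, 0.7543, 0.28, 0.0608, 0
R0 = Σ lx·mx = 3.9909 → 3.99

3.99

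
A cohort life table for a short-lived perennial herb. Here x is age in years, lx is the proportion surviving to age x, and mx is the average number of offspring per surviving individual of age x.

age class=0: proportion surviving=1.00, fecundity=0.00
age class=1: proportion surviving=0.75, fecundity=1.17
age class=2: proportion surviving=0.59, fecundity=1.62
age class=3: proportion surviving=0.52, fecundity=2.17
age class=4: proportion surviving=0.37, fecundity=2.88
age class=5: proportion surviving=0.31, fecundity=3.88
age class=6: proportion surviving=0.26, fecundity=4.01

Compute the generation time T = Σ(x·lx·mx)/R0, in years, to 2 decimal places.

lx·mx: 0, 0.8775, 0.9558, 1.1284, 1.0656, 1.2028, 1.0426 → R0 = 6.2727
x·lx·mx: 0, 0.8775, 1.9116, 3.3852, 4.2624, 6.014, 6.2556 → Σ = 22.7063
T = 22.7063 / 6.2727 = 3.619861… → 3.62

3.62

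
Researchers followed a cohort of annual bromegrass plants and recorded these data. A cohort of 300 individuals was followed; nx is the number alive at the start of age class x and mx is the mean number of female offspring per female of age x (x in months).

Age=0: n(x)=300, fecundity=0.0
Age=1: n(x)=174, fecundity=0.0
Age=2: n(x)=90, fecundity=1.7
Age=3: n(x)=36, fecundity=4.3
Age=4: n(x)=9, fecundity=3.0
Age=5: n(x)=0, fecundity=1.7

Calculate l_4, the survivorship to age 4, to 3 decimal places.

0.030

l_4 = n_4/n_0 = 9/300 = 0.03 → 0.030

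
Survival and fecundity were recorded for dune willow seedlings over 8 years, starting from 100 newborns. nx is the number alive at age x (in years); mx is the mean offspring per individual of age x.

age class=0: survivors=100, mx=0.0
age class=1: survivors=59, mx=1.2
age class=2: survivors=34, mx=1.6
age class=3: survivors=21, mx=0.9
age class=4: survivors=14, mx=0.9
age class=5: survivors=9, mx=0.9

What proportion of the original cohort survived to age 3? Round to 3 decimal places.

0.210

l_3 = n_3/n_0 = 21/100 = 0.21 → 0.210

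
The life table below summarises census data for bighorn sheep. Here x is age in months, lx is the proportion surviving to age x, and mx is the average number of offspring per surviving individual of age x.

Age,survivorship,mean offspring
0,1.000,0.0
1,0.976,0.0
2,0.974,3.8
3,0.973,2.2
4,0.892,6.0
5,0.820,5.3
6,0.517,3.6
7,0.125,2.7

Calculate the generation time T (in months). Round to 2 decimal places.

lx·mx: 0, 0, 3.7012, 2.1406, 5.352, 4.346, 1.8612, 0.3375 → R0 = 17.7385
x·lx·mx: 0, 0, 7.4024, 6.4218, 21.408, 21.73, 11.1672, 2.3625 → Σ = 70.4919
T = 70.4919 / 17.7385 = 3.973949… → 3.97

3.97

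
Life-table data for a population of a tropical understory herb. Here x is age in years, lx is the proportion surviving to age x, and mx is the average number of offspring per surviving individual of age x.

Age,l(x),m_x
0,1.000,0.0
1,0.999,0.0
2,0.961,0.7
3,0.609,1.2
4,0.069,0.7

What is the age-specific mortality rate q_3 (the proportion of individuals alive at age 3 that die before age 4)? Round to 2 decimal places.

0.89

q_3 = (l_3 − l_4) / l_3 = (0.609 − 0.069) / 0.609
     = 0.54 / 0.609 = 0.8867… → 0.89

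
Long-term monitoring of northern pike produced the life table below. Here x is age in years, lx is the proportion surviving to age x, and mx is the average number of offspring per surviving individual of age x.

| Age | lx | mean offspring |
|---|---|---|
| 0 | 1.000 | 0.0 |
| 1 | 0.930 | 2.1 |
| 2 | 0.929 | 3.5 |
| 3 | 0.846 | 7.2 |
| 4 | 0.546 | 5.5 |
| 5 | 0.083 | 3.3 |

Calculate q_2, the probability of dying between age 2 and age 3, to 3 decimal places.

0.089

q_2 = (l_2 − l_3) / l_2 = (0.929 − 0.846) / 0.929
     = 0.083 / 0.929 = 0.089343… → 0.089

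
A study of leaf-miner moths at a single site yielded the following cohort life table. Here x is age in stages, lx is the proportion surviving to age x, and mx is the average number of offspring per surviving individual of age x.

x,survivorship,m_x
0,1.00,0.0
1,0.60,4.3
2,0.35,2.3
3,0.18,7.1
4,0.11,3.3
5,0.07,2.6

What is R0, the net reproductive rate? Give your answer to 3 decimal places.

5.208

lx·mx by age: 0, 2.58, 0.805, 1.278, 0.363, 0.182
R0 = Σ lx·mx = 5.208 → 5.208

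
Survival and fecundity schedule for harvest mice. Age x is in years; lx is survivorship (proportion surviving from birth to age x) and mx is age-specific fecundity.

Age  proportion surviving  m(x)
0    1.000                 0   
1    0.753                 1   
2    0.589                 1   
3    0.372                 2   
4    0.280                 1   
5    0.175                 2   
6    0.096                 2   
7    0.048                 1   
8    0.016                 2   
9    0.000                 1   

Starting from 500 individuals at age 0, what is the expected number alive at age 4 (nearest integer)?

Expected survivors = N0 · l_4 = 500 × 0.280 = 140 → 140

140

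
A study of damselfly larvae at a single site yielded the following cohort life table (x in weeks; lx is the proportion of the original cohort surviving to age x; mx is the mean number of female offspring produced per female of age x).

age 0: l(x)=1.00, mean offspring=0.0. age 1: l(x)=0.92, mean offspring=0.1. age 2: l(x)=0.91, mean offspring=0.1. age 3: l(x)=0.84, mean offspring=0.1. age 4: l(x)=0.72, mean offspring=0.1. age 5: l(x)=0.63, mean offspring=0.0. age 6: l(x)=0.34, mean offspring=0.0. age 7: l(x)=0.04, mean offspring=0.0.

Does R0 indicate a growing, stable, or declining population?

R0 = Σ lx·mx = 0 + 0.092 + 0.091 + 0.084 + 0.072 + 0 + 0 + 0 = 0.339
R0 < 1, so the population is declining.

declining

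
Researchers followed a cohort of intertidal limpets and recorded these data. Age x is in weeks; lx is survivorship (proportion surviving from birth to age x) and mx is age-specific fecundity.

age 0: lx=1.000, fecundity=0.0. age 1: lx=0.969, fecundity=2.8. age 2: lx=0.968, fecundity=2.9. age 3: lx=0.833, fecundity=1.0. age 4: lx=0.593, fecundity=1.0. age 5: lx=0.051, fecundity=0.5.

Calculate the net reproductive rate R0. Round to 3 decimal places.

6.972

lx·mx by age: 0, 2.7132, 2.8072, 0.833, 0.593, 0.0255
R0 = Σ lx·mx = 6.9719 → 6.972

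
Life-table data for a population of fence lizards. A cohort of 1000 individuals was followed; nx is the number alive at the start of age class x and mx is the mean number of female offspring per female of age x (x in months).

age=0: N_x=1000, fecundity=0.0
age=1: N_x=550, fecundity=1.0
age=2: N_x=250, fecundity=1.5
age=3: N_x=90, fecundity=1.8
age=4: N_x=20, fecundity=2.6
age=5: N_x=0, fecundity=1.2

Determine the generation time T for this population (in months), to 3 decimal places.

lx = nx/n0 = nx/1000: 1, 0.55, 0.25, 0.09, 0.02, 0
lx·mx: 0, 0.55, 0.375, 0.162, 0.052, 0 → R0 = 1.139
x·lx·mx: 0, 0.55, 0.75, 0.486, 0.208, 0 → Σ = 1.994
T = 1.994 / 1.139 = 1.750658… → 1.751

1.751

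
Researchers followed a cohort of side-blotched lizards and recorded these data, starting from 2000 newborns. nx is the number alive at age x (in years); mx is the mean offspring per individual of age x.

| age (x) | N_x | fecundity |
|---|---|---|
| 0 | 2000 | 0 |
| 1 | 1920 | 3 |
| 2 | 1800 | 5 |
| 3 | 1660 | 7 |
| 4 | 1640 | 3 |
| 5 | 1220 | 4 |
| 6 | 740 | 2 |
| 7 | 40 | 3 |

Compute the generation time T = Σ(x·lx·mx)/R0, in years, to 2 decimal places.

2.98

lx = nx/n0 = nx/2000: 1, 0.96, 0.9, 0.83, 0.82, 0.61, 0.37, 0.02
lx·mx: 0, 2.88, 4.5, 5.81, 2.46, 2.44, 0.74, 0.06 → R0 = 18.89
x·lx·mx: 0, 2.88, 9, 17.43, 9.84, 12.2, 4.44, 0.42 → Σ = 56.21
T = 56.21 / 18.89 = 2.975648… → 2.98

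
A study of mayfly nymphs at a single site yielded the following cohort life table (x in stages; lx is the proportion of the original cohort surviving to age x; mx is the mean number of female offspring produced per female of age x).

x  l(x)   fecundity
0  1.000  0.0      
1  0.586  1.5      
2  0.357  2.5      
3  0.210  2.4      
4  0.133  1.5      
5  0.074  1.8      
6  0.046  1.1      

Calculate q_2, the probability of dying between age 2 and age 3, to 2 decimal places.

q_2 = (l_2 − l_3) / l_2 = (0.357 − 0.21) / 0.357
     = 0.147 / 0.357 = 0.411765… → 0.41

0.41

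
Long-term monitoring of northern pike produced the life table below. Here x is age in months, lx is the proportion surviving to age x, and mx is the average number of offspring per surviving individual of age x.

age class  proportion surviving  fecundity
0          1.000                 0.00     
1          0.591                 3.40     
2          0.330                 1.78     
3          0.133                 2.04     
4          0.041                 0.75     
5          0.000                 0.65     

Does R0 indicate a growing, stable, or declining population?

R0 = Σ lx·mx = 0 + 2.0094 + 0.5874 + 0.27132 + 0.03075 + 0 = 2.89887
R0 > 1, so the population is growing.

growing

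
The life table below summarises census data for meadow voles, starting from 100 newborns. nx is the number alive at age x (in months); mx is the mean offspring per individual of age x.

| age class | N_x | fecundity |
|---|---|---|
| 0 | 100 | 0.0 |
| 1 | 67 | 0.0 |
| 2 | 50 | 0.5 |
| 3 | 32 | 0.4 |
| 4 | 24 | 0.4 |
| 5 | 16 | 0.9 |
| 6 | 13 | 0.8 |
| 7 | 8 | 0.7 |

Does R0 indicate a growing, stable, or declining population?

lx = nx/n0 = nx/100: 1, 0.67, 0.5, 0.32, 0.24, 0.16, 0.13, 0.08
R0 = Σ lx·mx = 0 + 0 + 0.25 + 0.128 + 0.096 + 0.144 + 0.104 + 0.056 = 0.778
R0 < 1, so the population is declining.

declining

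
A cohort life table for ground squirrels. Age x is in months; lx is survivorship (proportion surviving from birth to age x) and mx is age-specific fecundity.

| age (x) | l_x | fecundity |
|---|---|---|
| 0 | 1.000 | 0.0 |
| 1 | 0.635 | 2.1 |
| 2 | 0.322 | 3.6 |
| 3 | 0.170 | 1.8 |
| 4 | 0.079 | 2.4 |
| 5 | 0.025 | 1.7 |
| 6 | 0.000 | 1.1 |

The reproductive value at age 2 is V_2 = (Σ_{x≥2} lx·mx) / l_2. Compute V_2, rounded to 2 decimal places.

lx·mx for x ≥ 2: 1.1592, 0.306, 0.1896, 0.0425, 0 → sum = 1.6973
V_2 = 1.6973 / l_2 = 1.6973 / 0.322 = 5.271118… → 5.27

5.27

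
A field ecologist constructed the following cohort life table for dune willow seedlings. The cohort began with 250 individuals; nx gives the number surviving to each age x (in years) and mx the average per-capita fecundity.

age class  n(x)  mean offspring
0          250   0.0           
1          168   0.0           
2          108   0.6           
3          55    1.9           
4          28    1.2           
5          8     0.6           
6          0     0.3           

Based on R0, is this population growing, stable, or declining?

lx = nx/n0 = nx/250: 1, 0.672, 0.432, 0.22, 0.112, 0.032, 0
R0 = Σ lx·mx = 0 + 0 + 0.2592 + 0.418 + 0.1344 + 0.0192 + 0 = 0.8308
R0 < 1, so the population is declining.

declining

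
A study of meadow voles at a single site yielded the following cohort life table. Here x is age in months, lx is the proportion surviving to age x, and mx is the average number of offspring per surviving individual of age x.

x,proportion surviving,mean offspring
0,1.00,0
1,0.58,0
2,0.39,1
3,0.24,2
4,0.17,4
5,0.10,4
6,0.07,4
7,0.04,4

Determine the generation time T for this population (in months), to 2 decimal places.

4.08

lx·mx: 0, 0, 0.39, 0.48, 0.68, 0.4, 0.28, 0.16 → R0 = 2.39
x·lx·mx: 0, 0, 0.78, 1.44, 2.72, 2, 1.68, 1.12 → Σ = 9.74
T = 9.74 / 2.39 = 4.075314… → 4.08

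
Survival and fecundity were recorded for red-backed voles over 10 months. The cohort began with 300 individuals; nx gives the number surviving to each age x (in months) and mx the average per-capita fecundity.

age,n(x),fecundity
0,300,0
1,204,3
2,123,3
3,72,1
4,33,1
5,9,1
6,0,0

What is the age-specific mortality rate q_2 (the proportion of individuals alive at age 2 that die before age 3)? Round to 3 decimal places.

lx = nx/n0 = nx/300: 1, 0.68, 0.41, 0.24, 0.11, 0.03, 0
q_2 = (l_2 − l_3) / l_2 = (0.41 − 0.24) / 0.41
     = 0.17 / 0.41 = 0.414634… → 0.415

0.415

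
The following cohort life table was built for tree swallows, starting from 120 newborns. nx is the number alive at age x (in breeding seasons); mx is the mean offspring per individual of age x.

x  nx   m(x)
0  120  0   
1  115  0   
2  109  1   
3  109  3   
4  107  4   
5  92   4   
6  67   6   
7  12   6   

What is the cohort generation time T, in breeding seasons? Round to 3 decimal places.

4.494

lx = nx/n0 = nx/120: 1, 0.95833…, 0.90833…, 0.90833…, 0.89167…, 0.76667…, 0.55833…, 0.1
lx·mx: 0, 0, 0.908333…, 2.725…, 3.566667…, 3.066667…, 3.35…, 0.6 → R0 = 14.216667…
x·lx·mx: 0, 0, 1.816667…, 8.175…, 14.266667…, 15.333333…, 20.1…, 4.2 → Σ = 63.891667…
T = 63.891667… / 14.216667… = 4.494138… → 4.494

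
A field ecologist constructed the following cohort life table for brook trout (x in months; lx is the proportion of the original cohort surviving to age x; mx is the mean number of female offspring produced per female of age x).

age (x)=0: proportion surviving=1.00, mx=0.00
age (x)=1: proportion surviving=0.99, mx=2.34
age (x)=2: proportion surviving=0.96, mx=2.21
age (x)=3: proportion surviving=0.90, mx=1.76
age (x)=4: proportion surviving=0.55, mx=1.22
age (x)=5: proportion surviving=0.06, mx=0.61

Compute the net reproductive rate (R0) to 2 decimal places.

lx·mx by age: 0, 2.3166, 2.1216, 1.584, 0.671, 0.0366
R0 = Σ lx·mx = 6.7298 → 6.73

6.73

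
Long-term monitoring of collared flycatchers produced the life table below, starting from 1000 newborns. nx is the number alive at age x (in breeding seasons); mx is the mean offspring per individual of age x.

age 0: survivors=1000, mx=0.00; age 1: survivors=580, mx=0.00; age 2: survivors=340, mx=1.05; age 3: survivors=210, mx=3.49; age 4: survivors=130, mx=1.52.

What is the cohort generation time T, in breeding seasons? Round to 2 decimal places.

lx = nx/n0 = nx/1000: 1, 0.58, 0.34, 0.21, 0.13
lx·mx: 0, 0, 0.357, 0.7329, 0.1976 → R0 = 1.2875
x·lx·mx: 0, 0, 0.714, 2.1987, 0.7904 → Σ = 3.7031
T = 3.7031 / 1.2875 = 2.876194… → 2.88

2.88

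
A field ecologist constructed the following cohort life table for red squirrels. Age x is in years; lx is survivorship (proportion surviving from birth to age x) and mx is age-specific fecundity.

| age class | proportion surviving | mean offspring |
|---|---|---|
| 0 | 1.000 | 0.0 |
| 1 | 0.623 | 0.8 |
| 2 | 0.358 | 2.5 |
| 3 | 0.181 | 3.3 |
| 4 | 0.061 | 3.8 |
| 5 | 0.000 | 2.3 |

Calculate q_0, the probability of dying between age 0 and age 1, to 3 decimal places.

0.377

q_0 = (l_0 − l_1) / l_0 = (1 − 0.623) / 1
     = 0.377 / 1 = 0.377 → 0.377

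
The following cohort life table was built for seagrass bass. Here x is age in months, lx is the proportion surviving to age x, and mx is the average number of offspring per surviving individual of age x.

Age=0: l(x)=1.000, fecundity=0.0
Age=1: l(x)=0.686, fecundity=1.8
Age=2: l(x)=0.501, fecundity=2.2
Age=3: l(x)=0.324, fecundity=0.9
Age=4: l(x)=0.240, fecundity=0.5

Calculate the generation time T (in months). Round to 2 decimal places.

1.74

lx·mx: 0, 1.2348, 1.1022, 0.2916, 0.12 → R0 = 2.7486
x·lx·mx: 0, 1.2348, 2.2044, 0.8748, 0.48 → Σ = 4.794
T = 4.794 / 2.7486 = 1.744161… → 1.74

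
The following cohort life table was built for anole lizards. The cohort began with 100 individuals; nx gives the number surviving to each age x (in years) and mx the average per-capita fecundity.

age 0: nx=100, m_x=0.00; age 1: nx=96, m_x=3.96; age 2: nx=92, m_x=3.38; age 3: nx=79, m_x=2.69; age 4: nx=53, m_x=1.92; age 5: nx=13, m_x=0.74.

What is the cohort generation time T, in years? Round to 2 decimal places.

lx = nx/n0 = nx/100: 1, 0.96, 0.92, 0.79, 0.53, 0.13
lx·mx: 0, 3.8016, 3.1096, 2.1251, 1.0176, 0.0962 → R0 = 10.1501
x·lx·mx: 0, 3.8016, 6.2192, 6.3753, 4.0704, 0.481 → Σ = 20.9475
T = 20.9475 / 10.1501 = 2.063773… → 2.06

2.06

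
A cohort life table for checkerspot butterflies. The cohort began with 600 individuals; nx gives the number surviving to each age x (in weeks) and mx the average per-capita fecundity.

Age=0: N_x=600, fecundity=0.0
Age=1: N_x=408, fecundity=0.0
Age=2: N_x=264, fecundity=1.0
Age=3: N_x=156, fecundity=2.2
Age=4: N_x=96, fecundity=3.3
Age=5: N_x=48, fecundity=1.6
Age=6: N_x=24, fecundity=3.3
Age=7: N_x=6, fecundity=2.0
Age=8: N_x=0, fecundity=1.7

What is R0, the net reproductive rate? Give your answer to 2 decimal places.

1.82

lx = nx/n0 = nx/600: 1, 0.68, 0.44, 0.26, 0.16, 0.08, 0.04, 0.01, 0
lx·mx by age: 0, 0, 0.44, 0.572, 0.528, 0.128, 0.132, 0.02, 0
R0 = Σ lx·mx = 1.82 → 1.82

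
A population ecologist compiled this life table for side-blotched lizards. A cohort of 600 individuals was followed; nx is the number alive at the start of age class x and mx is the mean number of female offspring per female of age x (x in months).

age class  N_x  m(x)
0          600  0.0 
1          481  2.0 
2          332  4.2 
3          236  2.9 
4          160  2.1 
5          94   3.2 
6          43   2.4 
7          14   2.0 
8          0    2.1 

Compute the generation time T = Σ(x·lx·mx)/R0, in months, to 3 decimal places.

lx = nx/n0 = nx/600: 1, 0.80167…, 0.55333…, 0.39333…, 0.26667…, 0.15667…, 0.07167…, 0.02333…, 0
lx·mx: 0, 1.603333…, 2.324…, 1.140667…, 0.56…, 0.501333…, 0.172…, 0.046667…, 0 → R0 = 6.348…
x·lx·mx: 0, 1.603333…, 4.648…, 3.422…, 2.24…, 2.506667…, 1.032…, 0.326667…, 0 → Σ = 15.778667…
T = 15.778667… / 6.348… = 2.485612… → 2.486

2.486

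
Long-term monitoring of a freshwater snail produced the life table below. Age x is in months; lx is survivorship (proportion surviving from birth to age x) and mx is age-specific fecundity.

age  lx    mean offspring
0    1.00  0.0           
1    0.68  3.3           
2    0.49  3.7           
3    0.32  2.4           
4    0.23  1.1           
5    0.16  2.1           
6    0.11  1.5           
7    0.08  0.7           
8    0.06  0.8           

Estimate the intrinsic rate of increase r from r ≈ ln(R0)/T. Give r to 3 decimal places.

R0 = Σ lx·mx = 0 + 2.244 + 1.813 + 0.768 + 0.253 + 0.336 + 0.165 + 0.056 + 0.048 = 5.683
Σ x·lx·mx = 12.632; T = 12.632/5.683 = 2.22277…
r ≈ ln(R0)/T = ln(5.683)/2.22277… = 0.78167… → 0.782

0.782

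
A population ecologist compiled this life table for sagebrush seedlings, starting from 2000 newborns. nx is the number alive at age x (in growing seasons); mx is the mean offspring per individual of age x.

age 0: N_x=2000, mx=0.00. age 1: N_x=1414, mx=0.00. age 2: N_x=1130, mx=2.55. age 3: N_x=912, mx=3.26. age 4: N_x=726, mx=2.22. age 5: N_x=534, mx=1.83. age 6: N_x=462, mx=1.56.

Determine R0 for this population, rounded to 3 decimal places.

lx = nx/n0 = nx/2000: 1, 0.707, 0.565, 0.456, 0.363, 0.267, 0.231
lx·mx by age: 0, 0, 1.44075, 1.48656, 0.80586, 0.48861, 0.36036
R0 = Σ lx·mx = 4.58214 → 4.582

4.582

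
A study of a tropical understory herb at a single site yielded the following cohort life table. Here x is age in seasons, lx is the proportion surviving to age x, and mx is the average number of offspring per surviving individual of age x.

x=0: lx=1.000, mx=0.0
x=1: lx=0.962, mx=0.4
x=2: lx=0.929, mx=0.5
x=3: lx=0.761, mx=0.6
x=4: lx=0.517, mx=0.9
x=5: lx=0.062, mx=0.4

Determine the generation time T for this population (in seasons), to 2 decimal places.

2.60

lx·mx: 0, 0.3848, 0.4645, 0.4566, 0.4653, 0.0248 → R0 = 1.796
x·lx·mx: 0, 0.3848, 0.929, 1.3698, 1.8612, 0.124 → Σ = 4.6688
T = 4.6688 / 1.796 = 2.599555… → 2.60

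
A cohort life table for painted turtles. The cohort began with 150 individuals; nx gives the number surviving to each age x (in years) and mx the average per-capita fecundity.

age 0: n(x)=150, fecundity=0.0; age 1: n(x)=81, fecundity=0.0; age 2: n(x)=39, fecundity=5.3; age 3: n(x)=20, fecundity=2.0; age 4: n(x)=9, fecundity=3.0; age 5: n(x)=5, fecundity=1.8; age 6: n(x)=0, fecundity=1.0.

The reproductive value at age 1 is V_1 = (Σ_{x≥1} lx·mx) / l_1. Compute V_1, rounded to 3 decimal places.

3.490

lx = nx/n0 = nx/150: 1, 0.54, 0.26, 0.13333…, 0.06, 0.03333…, 0
lx·mx for x ≥ 1: 0, 1.378, 0.266667…, 0.18, 0.06…, 0 → sum = 1.884667…
V_1 = 1.884667… / l_1 = 1.884667… / 0.54 = 3.490123… → 3.490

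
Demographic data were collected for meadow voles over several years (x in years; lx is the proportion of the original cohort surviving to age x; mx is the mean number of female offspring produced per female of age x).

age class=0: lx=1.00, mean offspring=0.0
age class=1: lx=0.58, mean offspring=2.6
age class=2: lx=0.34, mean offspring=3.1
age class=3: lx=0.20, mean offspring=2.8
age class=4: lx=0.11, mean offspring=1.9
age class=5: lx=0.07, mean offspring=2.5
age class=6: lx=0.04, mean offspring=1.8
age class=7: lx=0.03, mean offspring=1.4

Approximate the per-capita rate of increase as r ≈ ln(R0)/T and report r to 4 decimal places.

R0 = Σ lx·mx = 0 + 1.508 + 1.054 + 0.56 + 0.209 + 0.175 + 0.072 + 0.042 = 3.62
Σ x·lx·mx = 7.733; T = 7.733/3.62 = 2.13619…
r ≈ ln(R0)/T = ln(3.62)/2.13619… = 0.602229… → 0.6022

0.6022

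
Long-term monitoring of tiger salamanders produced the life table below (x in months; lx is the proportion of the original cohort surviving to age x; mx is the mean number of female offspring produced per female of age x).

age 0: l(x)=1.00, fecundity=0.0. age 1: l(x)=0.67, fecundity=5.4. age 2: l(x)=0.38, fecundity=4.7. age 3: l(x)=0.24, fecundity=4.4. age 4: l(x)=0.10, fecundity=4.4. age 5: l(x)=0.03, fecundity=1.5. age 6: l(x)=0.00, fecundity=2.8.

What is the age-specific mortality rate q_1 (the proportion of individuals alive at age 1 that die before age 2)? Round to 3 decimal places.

q_1 = (l_1 − l_2) / l_1 = (0.67 − 0.38) / 0.67
     = 0.29 / 0.67 = 0.432836… → 0.433

0.433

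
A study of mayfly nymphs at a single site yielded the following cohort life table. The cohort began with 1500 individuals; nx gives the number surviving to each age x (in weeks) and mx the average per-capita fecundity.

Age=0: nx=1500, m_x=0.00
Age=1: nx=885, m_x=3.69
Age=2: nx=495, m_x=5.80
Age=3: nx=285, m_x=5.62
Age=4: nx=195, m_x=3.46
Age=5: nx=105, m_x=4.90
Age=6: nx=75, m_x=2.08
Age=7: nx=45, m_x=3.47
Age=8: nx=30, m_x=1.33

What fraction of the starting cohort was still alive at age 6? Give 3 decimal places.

0.050

l_6 = n_6/n_0 = 75/1500 = 0.05 → 0.050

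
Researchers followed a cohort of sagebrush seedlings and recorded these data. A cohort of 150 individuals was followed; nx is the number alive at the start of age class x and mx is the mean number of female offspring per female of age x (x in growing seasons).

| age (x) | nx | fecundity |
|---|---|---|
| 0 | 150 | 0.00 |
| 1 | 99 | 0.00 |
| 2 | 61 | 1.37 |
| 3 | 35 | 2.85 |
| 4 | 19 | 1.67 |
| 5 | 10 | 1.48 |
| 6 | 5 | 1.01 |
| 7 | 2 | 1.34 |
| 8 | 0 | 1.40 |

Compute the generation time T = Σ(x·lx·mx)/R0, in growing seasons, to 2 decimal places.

3.02

lx = nx/n0 = nx/150: 1, 0.66, 0.40667…, 0.23333…, 0.12667…, 0.06667…, 0.03333…, 0.01333…, 0
lx·mx: 0, 0, 0.557133…, 0.665…, 0.211533…, 0.098667…, 0.033667…, 0.017867…, 0 → R0 = 1.583867…
x·lx·mx: 0, 0, 1.114267…, 1.995…, 0.846133…, 0.493333…, 0.202…, 0.125067…, 0 → Σ = 4.7758…
T = 4.7758… / 1.583867… = 3.015279… → 3.02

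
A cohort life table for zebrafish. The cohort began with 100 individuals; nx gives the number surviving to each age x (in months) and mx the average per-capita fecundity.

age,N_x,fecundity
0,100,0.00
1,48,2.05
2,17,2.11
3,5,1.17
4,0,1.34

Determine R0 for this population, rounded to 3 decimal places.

lx = nx/n0 = nx/100: 1, 0.48, 0.17, 0.05, 0
lx·mx by age: 0, 0.984, 0.3587, 0.0585, 0
R0 = Σ lx·mx = 1.4012 → 1.401

1.401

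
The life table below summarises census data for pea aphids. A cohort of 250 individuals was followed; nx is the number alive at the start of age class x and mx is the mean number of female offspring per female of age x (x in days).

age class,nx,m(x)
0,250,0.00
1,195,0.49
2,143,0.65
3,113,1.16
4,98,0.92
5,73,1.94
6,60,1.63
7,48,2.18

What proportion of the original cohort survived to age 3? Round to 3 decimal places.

0.452

l_3 = n_3/n_0 = 113/250 = 0.452 → 0.452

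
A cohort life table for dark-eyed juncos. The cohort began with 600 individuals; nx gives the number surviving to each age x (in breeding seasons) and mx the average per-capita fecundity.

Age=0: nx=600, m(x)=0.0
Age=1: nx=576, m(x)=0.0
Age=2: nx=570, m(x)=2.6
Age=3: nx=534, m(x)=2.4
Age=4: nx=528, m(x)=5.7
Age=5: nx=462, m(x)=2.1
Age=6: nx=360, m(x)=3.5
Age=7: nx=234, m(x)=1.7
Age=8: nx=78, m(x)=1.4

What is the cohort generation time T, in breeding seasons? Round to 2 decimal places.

4.10

lx = nx/n0 = nx/600: 1, 0.96, 0.95, 0.89, 0.88, 0.77, 0.6, 0.39, 0.13
lx·mx: 0, 0, 2.47, 2.136, 5.016, 1.617, 2.1, 0.663, 0.182 → R0 = 14.184
x·lx·mx: 0, 0, 4.94, 6.408, 20.064, 8.085, 12.6, 4.641, 1.456 → Σ = 58.194
T = 58.194 / 14.184 = 4.102792… → 4.10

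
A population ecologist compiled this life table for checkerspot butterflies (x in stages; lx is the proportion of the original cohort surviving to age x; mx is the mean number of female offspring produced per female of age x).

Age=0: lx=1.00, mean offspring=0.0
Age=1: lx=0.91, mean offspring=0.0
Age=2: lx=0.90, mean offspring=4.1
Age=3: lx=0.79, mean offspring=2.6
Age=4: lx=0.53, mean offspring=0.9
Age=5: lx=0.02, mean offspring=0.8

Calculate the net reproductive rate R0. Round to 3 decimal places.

lx·mx by age: 0, 0, 3.69, 2.054, 0.477, 0.016
R0 = Σ lx·mx = 6.237 → 6.237

6.237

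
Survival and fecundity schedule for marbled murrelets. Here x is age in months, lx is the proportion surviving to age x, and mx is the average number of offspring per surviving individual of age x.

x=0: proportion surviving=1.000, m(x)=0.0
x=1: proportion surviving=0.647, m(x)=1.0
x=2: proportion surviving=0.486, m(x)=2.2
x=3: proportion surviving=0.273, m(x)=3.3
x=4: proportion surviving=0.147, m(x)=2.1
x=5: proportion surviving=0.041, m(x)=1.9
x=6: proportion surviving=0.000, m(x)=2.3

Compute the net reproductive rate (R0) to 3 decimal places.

3.004

lx·mx by age: 0, 0.647, 1.0692, 0.9009, 0.3087, 0.0779, 0
R0 = Σ lx·mx = 3.0037 → 3.004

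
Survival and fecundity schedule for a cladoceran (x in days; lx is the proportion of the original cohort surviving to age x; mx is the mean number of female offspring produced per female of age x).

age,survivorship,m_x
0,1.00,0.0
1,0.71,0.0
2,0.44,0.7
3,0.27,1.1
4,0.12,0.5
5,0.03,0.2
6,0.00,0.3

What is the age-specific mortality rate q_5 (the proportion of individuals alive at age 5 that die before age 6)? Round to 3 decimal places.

1.000

q_5 = (l_5 − l_6) / l_5 = (0.03 − 0) / 0.03
     = 0.03 / 0.03 = 1 → 1.000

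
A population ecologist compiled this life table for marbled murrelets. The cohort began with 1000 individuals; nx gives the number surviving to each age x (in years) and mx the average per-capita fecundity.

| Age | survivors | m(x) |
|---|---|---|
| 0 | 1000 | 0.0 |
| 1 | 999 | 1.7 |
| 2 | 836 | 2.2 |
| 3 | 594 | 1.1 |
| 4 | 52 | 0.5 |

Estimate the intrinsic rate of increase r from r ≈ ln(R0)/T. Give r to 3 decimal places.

0.816

lx = nx/n0 = nx/1000: 1, 0.999, 0.836, 0.594, 0.052
R0 = Σ lx·mx = 0 + 1.6983 + 1.8392 + 0.6534 + 0.026 = 4.2169
Σ x·lx·mx = 7.4409; T = 7.4409/4.2169 = 1.76454…
r ≈ ln(R0)/T = ln(4.2169)/1.76454… = 0.81557… → 0.816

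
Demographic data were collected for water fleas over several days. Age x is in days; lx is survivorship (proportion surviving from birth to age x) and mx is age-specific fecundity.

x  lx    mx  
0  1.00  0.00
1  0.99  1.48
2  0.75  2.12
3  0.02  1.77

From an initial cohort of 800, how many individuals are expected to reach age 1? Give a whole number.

Expected survivors = N0 · l_1 = 800 × 0.99 = 792 → 792

792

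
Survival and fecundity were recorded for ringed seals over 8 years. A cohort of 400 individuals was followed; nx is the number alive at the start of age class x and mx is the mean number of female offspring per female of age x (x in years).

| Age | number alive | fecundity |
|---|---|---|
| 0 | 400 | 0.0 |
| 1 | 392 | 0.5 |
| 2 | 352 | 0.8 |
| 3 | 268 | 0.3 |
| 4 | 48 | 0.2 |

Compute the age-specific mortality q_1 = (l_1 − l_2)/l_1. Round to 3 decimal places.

0.102

lx = nx/n0 = nx/400: 1, 0.98, 0.88, 0.67, 0.12
q_1 = (l_1 − l_2) / l_1 = (0.98 − 0.88) / 0.98
     = 0.1 / 0.98 = 0.102041… → 0.102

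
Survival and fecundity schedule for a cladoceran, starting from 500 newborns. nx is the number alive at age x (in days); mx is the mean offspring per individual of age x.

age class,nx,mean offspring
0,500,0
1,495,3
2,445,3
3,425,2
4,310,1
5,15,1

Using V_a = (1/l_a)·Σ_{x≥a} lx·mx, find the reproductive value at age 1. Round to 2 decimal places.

lx = nx/n0 = nx/500: 1, 0.99, 0.89, 0.85, 0.62, 0.03
lx·mx for x ≥ 1: 2.97, 2.67, 1.7, 0.62, 0.03 → sum = 7.99
V_1 = 7.99 / l_1 = 7.99 / 0.99 = 8.070707… → 8.07

8.07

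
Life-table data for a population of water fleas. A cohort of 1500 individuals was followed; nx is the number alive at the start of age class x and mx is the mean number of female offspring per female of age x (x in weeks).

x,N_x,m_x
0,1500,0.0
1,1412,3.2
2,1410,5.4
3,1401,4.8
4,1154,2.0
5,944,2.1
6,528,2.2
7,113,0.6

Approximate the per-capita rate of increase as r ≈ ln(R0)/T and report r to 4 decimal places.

1.0219

lx = nx/n0 = nx/1500: 1, 0.94133…, 0.94, 0.934, 0.76933…, 0.62933…, 0.352, 0.07533…
R0 = Σ lx·mx = 0 + 3.01227… + 5.076 + 4.4832 + 1.53867… + 1.3216… + 0.7744 + 0.0452… = 16.251333…
Σ x·lx·mx = 44.339333…; T = 44.339333…/16.251333… = 2.72835…
r ≈ ln(R0)/T = ln(16.251333…)/2.72835… = 1.021927… → 1.0219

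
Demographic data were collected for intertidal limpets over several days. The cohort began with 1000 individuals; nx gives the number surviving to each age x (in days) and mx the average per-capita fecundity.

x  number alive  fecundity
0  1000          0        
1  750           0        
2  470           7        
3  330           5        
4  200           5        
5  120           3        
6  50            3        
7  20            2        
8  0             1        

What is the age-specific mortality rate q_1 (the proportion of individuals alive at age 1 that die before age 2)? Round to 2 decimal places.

0.37

lx = nx/n0 = nx/1000: 1, 0.75, 0.47, 0.33, 0.2, 0.12, 0.05, 0.02, 0
q_1 = (l_1 − l_2) / l_1 = (0.75 − 0.47) / 0.75
     = 0.28 / 0.75 = 0.373333… → 0.37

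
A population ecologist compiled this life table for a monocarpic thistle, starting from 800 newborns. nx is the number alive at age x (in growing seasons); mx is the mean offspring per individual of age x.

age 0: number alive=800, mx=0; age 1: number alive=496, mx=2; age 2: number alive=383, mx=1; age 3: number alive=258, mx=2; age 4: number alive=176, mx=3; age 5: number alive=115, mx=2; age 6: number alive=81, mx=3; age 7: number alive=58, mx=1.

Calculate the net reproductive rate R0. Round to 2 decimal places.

3.69

lx = nx/n0 = nx/800: 1, 0.62, 0.47875, 0.3225, 0.22, 0.14375, 0.10125, 0.0725
lx·mx by age: 0, 1.24, 0.47875, 0.645, 0.66, 0.2875, 0.30375, 0.0725
R0 = Σ lx·mx = 3.6875 → 3.69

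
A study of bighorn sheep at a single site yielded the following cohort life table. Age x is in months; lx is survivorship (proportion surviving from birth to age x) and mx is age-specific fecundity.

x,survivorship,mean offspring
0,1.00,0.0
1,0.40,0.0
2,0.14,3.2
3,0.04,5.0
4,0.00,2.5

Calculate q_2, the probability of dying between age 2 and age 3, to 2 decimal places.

0.71

q_2 = (l_2 − l_3) / l_2 = (0.14 − 0.04) / 0.14
     = 0.1 / 0.14 = 0.714286… → 0.71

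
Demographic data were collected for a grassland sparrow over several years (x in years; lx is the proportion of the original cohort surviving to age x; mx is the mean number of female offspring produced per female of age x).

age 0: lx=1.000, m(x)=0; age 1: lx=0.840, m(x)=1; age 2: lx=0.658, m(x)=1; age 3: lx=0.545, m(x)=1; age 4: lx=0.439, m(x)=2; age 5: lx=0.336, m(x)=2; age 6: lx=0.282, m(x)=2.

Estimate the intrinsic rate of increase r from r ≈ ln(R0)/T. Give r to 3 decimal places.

0.422

R0 = Σ lx·mx = 0 + 0.84 + 0.658 + 0.545 + 0.878 + 0.672 + 0.564 = 4.157
Σ x·lx·mx = 14.047; T = 14.047/4.157 = 3.37912…
r ≈ ln(R0)/T = ln(4.157)/3.37912… = 0.42165… → 0.422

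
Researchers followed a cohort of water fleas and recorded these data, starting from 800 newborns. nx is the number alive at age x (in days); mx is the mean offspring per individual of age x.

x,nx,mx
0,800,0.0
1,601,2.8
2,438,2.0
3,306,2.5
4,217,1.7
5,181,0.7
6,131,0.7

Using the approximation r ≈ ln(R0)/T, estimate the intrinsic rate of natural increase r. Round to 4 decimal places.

0.7399

lx = nx/n0 = nx/800: 1, 0.75125, 0.5475, 0.3825, 0.27125, 0.22625, 0.16375
R0 = Σ lx·mx = 0 + 2.1035… + 1.095 + 0.95625 + 0.46113… + 0.15838… + 0.11463… = 4.888875
Σ x·lx·mx = 10.486375; T = 10.486375/4.888875 = 2.14495…
r ≈ ln(R0)/T = ln(4.888875)/2.14495… = 0.739861… → 0.7399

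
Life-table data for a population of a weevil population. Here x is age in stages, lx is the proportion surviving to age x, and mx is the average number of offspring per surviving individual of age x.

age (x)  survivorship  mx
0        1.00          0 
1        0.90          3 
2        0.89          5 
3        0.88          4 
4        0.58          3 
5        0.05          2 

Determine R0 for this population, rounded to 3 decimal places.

lx·mx by age: 0, 2.7, 4.45, 3.52, 1.74, 0.1
R0 = Σ lx·mx = 12.51 → 12.510

12.510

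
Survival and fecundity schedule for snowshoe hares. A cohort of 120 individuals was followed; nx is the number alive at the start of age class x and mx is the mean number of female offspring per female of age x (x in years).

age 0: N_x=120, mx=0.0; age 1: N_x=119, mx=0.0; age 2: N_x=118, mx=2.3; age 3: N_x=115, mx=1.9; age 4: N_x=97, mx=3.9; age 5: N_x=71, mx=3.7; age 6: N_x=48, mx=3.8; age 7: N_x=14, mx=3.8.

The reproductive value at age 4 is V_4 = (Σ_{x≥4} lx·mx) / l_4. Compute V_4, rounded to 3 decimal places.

9.037

lx = nx/n0 = nx/120: 1, 0.99167…, 0.98333…, 0.95833…, 0.80833…, 0.59167…, 0.4, 0.11667…
lx·mx for x ≥ 4: 3.1525…, 2.189167…, 1.52, 0.443333… → sum = 7.305…
V_4 = 7.305… / l_4 = 7.305… / 0.808333… = 9.037113… → 9.037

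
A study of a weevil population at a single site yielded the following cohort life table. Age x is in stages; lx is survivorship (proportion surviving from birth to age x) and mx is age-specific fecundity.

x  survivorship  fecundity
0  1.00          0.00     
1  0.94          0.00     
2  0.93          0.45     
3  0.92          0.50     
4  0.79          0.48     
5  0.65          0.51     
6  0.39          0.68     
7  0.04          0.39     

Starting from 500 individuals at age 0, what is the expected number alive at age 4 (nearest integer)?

Expected survivors = N0 · l_4 = 500 × 0.79 = 395 → 395

395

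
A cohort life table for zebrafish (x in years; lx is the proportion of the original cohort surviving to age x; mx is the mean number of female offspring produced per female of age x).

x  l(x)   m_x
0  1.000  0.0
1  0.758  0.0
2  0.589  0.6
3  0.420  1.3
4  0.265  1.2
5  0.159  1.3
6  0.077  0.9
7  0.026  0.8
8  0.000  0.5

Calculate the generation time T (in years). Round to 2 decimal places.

lx·mx: 0, 0, 0.3534, 0.546, 0.318, 0.2067, 0.0693, 0.0208, 0 → R0 = 1.5142
x·lx·mx: 0, 0, 0.7068, 1.638, 1.272, 1.0335, 0.4158, 0.1456, 0 → Σ = 5.2117
T = 5.2117 / 1.5142 = 3.441884… → 3.44

3.44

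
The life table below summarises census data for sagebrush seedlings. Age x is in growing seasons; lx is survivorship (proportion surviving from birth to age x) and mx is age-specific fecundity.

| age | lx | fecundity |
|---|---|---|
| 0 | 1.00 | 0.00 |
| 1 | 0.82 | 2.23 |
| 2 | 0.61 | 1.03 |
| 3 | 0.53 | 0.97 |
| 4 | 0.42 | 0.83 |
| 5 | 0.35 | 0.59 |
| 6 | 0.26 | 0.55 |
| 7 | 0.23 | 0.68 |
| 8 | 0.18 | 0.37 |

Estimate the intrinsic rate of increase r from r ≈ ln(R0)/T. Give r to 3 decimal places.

R0 = Σ lx·mx = 0 + 1.8286 + 0.6283 + 0.5141 + 0.3486 + 0.2065 + 0.143 + 0.1564 + 0.0666 = 3.8921
Σ x·lx·mx = 9.54; T = 9.54/3.8921 = 2.45112…
r ≈ ln(R0)/T = ln(3.8921)/2.45112… = 0.55442… → 0.554

0.554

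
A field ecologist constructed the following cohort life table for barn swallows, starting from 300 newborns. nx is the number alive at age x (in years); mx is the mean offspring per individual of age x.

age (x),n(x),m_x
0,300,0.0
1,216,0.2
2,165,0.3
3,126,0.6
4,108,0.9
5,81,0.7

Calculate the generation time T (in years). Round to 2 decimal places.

3.23

lx = nx/n0 = nx/300: 1, 0.72, 0.55, 0.42, 0.36, 0.27
lx·mx: 0, 0.144, 0.165, 0.252, 0.324, 0.189 → R0 = 1.074
x·lx·mx: 0, 0.144, 0.33, 0.756, 1.296, 0.945 → Σ = 3.471
T = 3.471 / 1.074 = 3.231844… → 3.23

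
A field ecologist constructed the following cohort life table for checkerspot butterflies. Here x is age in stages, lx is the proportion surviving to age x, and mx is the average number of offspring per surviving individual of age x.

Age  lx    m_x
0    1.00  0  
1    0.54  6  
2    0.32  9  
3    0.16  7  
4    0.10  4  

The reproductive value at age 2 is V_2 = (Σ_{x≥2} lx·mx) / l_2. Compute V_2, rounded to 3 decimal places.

13.750

lx·mx for x ≥ 2: 2.88, 1.12, 0.4 → sum = 4.4
V_2 = 4.4 / l_2 = 4.4 / 0.32 = 13.75 → 13.750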